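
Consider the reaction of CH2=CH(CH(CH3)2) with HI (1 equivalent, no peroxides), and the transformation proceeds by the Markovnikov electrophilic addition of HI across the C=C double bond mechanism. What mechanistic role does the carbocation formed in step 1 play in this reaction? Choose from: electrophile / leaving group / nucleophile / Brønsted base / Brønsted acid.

electrophile

Step 3: Nucleophilic attack by I⁻ on the carbocation completes the addition, giving R–I.
The carbocation formed in step 1 accepts an electron pair into an empty or π* orbital — it is the electrophile.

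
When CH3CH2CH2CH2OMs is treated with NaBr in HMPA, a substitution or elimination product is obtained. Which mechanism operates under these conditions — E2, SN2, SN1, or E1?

SN2

Conditions: a primary substrate with a strong nucleophile in the polar aprotic solvent HMPA.
These conditions are the textbook signature of the SN2 pathway.
An unhindered substrate with a strong nucleophile in a polar aprotic solvent favours one-step backside displacement.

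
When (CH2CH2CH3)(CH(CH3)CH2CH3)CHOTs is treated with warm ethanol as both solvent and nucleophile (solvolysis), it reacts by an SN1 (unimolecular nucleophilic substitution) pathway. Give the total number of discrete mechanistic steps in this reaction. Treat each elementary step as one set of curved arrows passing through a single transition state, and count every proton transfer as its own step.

Step 1: Rate-determining heterolysis of the C–O bond gives TsO⁻ and a secondary carbocation.
Step 2: Carbocation rearrangement: a 1,2-hydride shift from the adjacent sec-butyl carbon converts the initially-formed secondary cation into the more stable tertiary cation.
Step 3: CH3CH2OH donates an oxygen lone pair into the empty p orbital of the cation, giving a protonated ether (an oxonium ion).
Step 4: Proton transfer from the O–H of the oxonium ion to a solvent molecule delivers the neutral ether.
Total: 4 elementary steps.

4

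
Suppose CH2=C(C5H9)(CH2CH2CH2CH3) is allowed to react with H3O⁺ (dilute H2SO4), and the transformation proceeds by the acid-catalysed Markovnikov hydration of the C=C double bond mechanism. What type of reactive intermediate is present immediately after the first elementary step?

tertiary carbocation

Step 1: Electrophilic addition begins with the π(C=C) electrons forming a bond to the proton of H3O⁺. Following Markovnikov's rule, the resulting cation is tertiary. H2O is released.
After step 1 the species present is a tertiary carbocation.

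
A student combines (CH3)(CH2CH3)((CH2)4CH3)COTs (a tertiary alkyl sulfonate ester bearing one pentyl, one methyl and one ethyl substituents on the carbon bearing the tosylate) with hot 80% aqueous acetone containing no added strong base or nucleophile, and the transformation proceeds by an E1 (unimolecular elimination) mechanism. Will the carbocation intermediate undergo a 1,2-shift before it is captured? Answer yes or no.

The first-formed carbocation is tertiary.
No single 1,2-shift to an adjacent carbon would produce a more-substituted cation than the one already present, so no rearrangement occurs.

no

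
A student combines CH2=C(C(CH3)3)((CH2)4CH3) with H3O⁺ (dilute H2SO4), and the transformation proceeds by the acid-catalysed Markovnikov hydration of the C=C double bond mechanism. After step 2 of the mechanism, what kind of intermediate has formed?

Step 1: Electrophilic addition begins with the π(C=C) electrons forming a bond to the proton of H3O⁺. Following Markovnikov's rule, the resulting cation is tertiary. H2O is released.
Step 2: A lone pair on the oxygen of H2O attacks the carbocation, forming a C–O bond and an oxonium ion (a protonated alcohol).
After step 2 the species present is an oxonium ion.

oxonium ion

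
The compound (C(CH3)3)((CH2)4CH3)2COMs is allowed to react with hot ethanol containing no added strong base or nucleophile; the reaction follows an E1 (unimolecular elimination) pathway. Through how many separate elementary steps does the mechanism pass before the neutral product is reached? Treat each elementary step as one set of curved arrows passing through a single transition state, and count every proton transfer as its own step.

Step 1: Unassisted departure of MsO⁻ (taking the C–O bonding pair) generates a tertiary carbocation.
(No 1,2-shift: no single shift to an adjacent carbon would give a more stable cation.)
Step 2: Loss of a β-proton to an ethanol molecule of the solvent: the C–H bonding pair collapses toward the cationic carbon to form the C=C π bond, yielding the alkene.
Total: 2 elementary steps.

2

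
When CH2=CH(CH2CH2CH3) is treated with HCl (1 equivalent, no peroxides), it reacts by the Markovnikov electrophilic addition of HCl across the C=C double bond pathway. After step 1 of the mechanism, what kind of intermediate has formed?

secondary carbocation

Step 1: Electrophilic addition begins with the π(C=C) electrons forming a bond to the proton of HCl. Following Markovnikov's rule, the resulting cation is secondary. The H–Cl bond breaks heterolytically, releasing Cl⁻.
After step 1 the species present is a secondary carbocation.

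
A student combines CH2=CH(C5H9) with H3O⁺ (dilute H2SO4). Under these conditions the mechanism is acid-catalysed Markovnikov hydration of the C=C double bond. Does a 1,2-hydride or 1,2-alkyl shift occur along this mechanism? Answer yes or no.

The first-formed carbocation is secondary.
The adjacent cyclopentyl carbon already bears 2 other carbon substituents and has a hydrogen to migrate; after a 1,2-hydride shift from that carbon the positive charge sits on a tertiary centre.
Tertiary is more stable than secondary, so the shift occurs.

yes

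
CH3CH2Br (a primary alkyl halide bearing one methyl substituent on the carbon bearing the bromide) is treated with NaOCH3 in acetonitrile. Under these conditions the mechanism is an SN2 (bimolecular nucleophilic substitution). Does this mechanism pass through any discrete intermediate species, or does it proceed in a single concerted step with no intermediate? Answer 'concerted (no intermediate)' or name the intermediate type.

CH3O⁻ attacks the back face of the α-carbon while Br⁻ departs with the C–Br bonding pair — a single concerted displacement through a pentacoordinate transition state.
All bond changes occur in one transition state; no discrete intermediate is formed.

concerted (no intermediate)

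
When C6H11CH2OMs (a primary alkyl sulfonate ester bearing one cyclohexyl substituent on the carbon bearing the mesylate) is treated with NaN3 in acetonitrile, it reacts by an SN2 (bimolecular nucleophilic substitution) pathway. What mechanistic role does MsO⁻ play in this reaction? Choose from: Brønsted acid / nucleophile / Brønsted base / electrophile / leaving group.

Step 1: N3⁻ attacks the back face of the α-carbon while MsO⁻ departs with the C–O bonding pair — a single concerted displacement through a pentacoordinate transition state.
MsO⁻ departs with both electrons of the breaking σ-bond — that is the definition of a leaving group.

leaving group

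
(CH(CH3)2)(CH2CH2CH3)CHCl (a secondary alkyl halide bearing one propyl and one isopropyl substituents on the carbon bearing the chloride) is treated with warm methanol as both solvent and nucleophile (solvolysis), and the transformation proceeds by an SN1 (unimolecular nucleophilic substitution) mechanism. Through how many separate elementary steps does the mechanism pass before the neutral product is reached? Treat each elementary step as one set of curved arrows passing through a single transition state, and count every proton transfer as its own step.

Step 1: The C–Cl bond breaks with both electrons going to the chloride; Cl⁻ leaves and a secondary carbocation remains.
Step 2: A hydride (H with its bonding pair) migrates from the adjacent isopropyl carbon to the cationic centre — a 1,2-hydride shift — upgrading the secondary cation to a tertiary one.
Step 3: CH3OH donates an oxygen lone pair into the empty p orbital of the cation, giving a protonated ether (an oxonium ion).
Step 4: Deprotonation of the oxonium oxygen by solvent methanol yields the neutral ether.
Total: 4 elementary steps.

4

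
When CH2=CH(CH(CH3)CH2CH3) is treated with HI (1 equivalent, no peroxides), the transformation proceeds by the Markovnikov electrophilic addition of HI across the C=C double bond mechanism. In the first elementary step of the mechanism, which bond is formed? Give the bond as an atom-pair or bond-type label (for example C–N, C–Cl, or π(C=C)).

C–H

Step 1: Protonation of the alkene by HI: the π bond acts as the nucleophile and picks up H⁺, giving the more stable (Markovnikov) secondary carbocation. The H–I bond breaks heterolytically, releasing I⁻.
The bond formed in this step is the C–H bond.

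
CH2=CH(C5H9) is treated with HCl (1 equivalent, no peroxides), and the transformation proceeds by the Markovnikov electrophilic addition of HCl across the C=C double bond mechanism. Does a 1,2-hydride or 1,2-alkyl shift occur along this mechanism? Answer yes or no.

yes

The first-formed carbocation is secondary.
The adjacent cyclopentyl carbon already bears 2 other carbon substituents and has a hydrogen to migrate; after a 1,2-hydride shift from that carbon the positive charge sits on a tertiary centre.
Tertiary is more stable than secondary, so the shift occurs.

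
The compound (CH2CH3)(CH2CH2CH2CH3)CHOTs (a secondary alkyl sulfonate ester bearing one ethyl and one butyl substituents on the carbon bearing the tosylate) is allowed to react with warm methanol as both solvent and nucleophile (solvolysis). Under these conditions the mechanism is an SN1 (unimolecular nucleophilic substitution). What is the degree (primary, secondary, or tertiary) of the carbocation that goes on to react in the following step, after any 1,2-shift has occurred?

secondary

Step 1: The C–O bond breaks with both electrons going to the tosylate; TsO⁻ leaves and a secondary carbocation remains.
No single 1,2-shift to an adjacent carbon would give a more-substituted cation, so no rearrangement occurs.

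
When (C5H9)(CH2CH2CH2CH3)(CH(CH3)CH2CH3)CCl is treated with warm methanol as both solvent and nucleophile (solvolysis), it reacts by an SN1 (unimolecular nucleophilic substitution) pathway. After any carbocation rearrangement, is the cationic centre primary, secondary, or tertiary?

Step 1: Ionisation: the C–Cl σ-bond cleaves heterolytically; both bonding electrons depart with Cl⁻, leaving a tertiary carbocation at the α-carbon.
No single 1,2-shift to an adjacent carbon would give a more-substituted cation, so no rearrangement occurs.

tertiary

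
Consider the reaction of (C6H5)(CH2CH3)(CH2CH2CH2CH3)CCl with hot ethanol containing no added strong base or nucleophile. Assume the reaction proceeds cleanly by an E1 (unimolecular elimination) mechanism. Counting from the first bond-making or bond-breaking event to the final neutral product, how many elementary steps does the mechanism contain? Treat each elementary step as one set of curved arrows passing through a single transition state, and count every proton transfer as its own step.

2

Step 1: The C–Cl bond breaks with both electrons going to the chloride; Cl⁻ leaves and a tertiary carbocation remains.
(No 1,2-shift: no single shift to an adjacent carbon would give a more stable cation.)
Step 2: A weak base (an ethanol molecule from the solvent) removes a proton from a carbon adjacent to the cationic centre; the electrons of that C–H bond become the new π(C=C) bond, giving the alkene.
Total: 2 elementary steps.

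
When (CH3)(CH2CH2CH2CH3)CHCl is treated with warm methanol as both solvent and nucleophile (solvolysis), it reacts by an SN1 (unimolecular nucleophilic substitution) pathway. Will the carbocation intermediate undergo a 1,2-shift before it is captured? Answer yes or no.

The first-formed carbocation is secondary.
No single 1,2-shift to an adjacent carbon would produce a more-substituted cation than the one already present, so no rearrangement occurs.

no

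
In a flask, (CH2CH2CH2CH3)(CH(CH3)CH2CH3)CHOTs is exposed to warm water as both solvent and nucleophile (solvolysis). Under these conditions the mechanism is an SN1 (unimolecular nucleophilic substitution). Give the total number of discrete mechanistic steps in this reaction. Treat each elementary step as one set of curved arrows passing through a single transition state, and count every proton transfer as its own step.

4

Step 1: Ionisation: the C–O σ-bond cleaves heterolytically; both bonding electrons depart with TsO⁻, leaving a secondary carbocation at the α-carbon.
Step 2: A 1,2-hydride shift from the adjacent sec-butyl carbon moves the positive charge from the secondary centre to an adjacent carbon, generating a more stable tertiary carbocation.
Step 3: H2O donates an oxygen lone pair into the empty p orbital of the cation, giving a protonated alcohol (an oxonium ion).
Step 4: A second solvent molecule removes the proton on oxygen, giving the neutral alcohol product.
Total: 4 elementary steps.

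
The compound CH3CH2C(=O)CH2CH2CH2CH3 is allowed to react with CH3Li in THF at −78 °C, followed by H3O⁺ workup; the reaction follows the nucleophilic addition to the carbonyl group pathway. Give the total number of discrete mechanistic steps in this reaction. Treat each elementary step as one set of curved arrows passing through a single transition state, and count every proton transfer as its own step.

2

Step 1: the carbanion-like carbon of CH3Li attacks the sp² carbonyl carbon; the C=O π bond breaks and the electrons end up as a lone pair on the alkoxide oxygen of the tetrahedral intermediate.
Step 2: The alkoxide picks up a proton during H3O⁺ workup to yield an alcohol.
Total: 2 elementary steps.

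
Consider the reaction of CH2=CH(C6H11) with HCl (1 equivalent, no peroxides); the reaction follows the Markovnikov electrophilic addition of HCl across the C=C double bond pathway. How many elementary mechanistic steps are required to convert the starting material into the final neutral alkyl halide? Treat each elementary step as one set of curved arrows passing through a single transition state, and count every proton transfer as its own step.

Step 1: Protonation of the alkene by HCl: the π bond acts as the nucleophile and picks up H⁺, giving the more stable (Markovnikov) secondary carbocation. The H–Cl bond breaks heterolytically, releasing Cl⁻.
Step 2: A hydride (H with its bonding pair) migrates from the adjacent cyclohexyl carbon to the cationic centre — a 1,2-hydride shift — upgrading the secondary cation to a tertiary one.
Step 3: Nucleophilic attack by Cl⁻ on the carbocation completes the addition, giving R–Cl.
Total: 3 elementary steps.

3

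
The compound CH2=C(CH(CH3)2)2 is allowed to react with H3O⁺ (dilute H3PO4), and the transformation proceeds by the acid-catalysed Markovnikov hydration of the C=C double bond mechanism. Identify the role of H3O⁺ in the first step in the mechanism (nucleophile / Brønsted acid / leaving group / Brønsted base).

Brønsted acid

Step 1: Electrophilic addition begins with the π(C=C) electrons forming a bond to the proton of H3O⁺. Following Markovnikov's rule, the resulting cation is tertiary. H2O is released.
H3O⁺ in the first step donates a proton in a proton-transfer step — a Brønsted acid.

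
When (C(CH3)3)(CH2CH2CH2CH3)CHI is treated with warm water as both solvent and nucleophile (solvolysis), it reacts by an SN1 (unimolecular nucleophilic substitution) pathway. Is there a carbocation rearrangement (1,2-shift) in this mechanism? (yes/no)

yes

The first-formed carbocation is secondary.
The adjacent tert-butyl carbon has no hydrogen but bears methyl groups; migration of one methyl with its bonding pair (a 1,2-methyl shift) places the charge on a tertiary centre.
Tertiary is more stable than secondary, so the shift occurs.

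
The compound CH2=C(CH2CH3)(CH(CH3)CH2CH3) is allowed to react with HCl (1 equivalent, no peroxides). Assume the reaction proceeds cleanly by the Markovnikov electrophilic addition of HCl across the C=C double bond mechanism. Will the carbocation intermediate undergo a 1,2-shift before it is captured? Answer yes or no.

The first-formed carbocation is tertiary.
No single 1,2-shift to an adjacent carbon would produce a more-substituted cation than the one already present, so no rearrangement occurs.

no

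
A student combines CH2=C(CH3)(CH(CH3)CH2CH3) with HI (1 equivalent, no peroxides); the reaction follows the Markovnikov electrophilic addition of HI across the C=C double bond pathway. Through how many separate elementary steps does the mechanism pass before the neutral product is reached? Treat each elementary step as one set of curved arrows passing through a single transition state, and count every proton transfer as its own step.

2

Step 1: Protonation of the alkene by HI: the π bond acts as the nucleophile and picks up H⁺, giving the more stable (Markovnikov) tertiary carbocation. The H–I bond breaks heterolytically, releasing I⁻.
(No 1,2-shift: no single shift to an adjacent carbon would give a more stable cation.)
Step 2: I⁻ captures the cation: a lone pair on I⁻ fills the empty p orbital, producing the alkyl halide product.
Total: 2 elementary steps.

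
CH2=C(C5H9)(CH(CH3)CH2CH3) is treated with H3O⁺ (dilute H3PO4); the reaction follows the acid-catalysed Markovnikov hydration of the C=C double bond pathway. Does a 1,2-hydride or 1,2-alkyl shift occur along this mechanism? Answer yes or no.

no

The first-formed carbocation is tertiary.
No single 1,2-shift to an adjacent carbon would produce a more-substituted cation than the one already present, so no rearrangement occurs.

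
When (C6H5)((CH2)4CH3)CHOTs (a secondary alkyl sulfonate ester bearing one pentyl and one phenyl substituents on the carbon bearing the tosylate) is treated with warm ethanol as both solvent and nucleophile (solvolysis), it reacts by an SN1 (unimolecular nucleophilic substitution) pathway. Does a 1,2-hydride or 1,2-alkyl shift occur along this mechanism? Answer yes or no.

no

The first-formed carbocation is secondary.
No single 1,2-shift to an adjacent carbon would produce a more-substituted cation than the one already present, so no rearrangement occurs.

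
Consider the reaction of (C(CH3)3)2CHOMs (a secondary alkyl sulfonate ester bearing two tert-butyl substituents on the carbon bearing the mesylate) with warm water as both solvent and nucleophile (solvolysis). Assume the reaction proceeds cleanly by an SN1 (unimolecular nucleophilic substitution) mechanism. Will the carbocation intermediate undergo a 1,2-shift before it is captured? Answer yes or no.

The first-formed carbocation is secondary.
The adjacent tert-butyl carbon has no hydrogen but bears methyl groups; migration of one methyl with its bonding pair (a 1,2-methyl shift) places the charge on a tertiary centre.
Tertiary is more stable than secondary, so the shift occurs.

yes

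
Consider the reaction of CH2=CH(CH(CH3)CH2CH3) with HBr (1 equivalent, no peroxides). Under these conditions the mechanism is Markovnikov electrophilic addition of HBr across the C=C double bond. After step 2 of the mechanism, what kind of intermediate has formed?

Step 1: Protonation of the alkene by HBr: the π bond acts as the nucleophile and picks up H⁺, giving the more stable (Markovnikov) secondary carbocation. The H–Br bond breaks heterolytically, releasing Br⁻.
Step 2: Carbocation rearrangement: a 1,2-hydride shift from the adjacent sec-butyl carbon converts the initially-formed secondary cation into the more stable tertiary cation.
After step 2 the species present is a tertiary carbocation.

tertiary carbocation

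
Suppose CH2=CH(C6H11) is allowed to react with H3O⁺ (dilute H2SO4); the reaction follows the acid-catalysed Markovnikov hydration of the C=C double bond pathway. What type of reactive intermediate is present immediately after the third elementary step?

Step 1: Protonation of the alkene by H3O⁺: the π bond acts as the nucleophile and picks up H⁺, giving the more stable (Markovnikov) secondary carbocation. H2O is released.
Step 2: A 1,2-hydride shift from the adjacent cyclohexyl carbon moves the positive charge from the secondary centre to an adjacent carbon, generating a more stable tertiary carbocation.
Step 3: A lone pair on the oxygen of H2O attacks the carbocation, forming a C–O bond and an oxonium ion (a protonated alcohol).
After step 3 the species present is an oxonium ion.

oxonium ion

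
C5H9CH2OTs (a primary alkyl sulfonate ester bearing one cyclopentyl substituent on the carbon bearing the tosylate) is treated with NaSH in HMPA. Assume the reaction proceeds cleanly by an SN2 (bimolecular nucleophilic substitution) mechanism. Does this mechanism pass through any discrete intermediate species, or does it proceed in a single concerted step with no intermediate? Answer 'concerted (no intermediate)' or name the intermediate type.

The hydrosulfide nucleophile donates a lone pair from S to the α-carbon in a backside attack; simultaneously the C–O σ-bond breaks and both of its electrons leave with TsO⁻. One concerted step with inversion of configuration.
All bond changes occur in one transition state; no discrete intermediate is formed.

concerted (no intermediate)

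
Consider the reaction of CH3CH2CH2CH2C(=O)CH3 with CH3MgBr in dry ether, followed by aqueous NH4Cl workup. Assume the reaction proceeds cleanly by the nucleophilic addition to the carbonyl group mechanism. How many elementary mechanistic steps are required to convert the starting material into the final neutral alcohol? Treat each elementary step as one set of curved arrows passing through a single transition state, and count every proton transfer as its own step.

2

Step 1: Nucleophilic addition: the carbanion-like carbon of CH3MgBr adds to the carbonyl carbon, pushing the π(C=O) electron pair onto oxygen and giving a tetrahedral alkoxide.
Step 2: Protonation of the alkoxide by aqueous NH4Cl workup furnishes an alcohol.
Total: 2 elementary steps.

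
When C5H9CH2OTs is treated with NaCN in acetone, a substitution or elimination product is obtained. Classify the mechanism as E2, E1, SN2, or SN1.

Conditions: a primary substrate with a strong nucleophile in the polar aprotic solvent acetone.
These conditions are the textbook signature of the SN2 pathway.
An unhindered substrate with a strong nucleophile in a polar aprotic solvent favours one-step backside displacement.

SN2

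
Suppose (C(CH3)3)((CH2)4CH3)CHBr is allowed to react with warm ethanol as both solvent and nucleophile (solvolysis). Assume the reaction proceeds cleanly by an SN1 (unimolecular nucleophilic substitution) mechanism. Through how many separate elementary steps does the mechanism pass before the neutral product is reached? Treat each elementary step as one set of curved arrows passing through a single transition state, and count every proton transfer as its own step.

4

Step 1: Unassisted departure of Br⁻ (taking the C–Br bonding pair) generates a secondary carbocation.
Step 2: A methyl group with its bonding pair migrates from the adjacent tert-butyl carbon to the cationic centre — a 1,2-methyl shift — upgrading the secondary cation to a tertiary one.
Step 3: A lone pair on the oxygen of CH3CH2OH attacks the carbocation, forming a new C–O σ-bond and an oxonium ion.
Step 4: Deprotonation of the oxonium oxygen by solvent ethanol yields the neutral ether.
Total: 4 elementary steps.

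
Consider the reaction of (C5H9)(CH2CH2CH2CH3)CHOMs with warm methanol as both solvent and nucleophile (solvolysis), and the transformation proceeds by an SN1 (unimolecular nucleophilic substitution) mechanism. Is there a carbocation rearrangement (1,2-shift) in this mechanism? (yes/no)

yes

The first-formed carbocation is secondary.
The adjacent cyclopentyl carbon already bears 2 other carbon substituents and has a hydrogen to migrate; after a 1,2-hydride shift from that carbon the positive charge sits on a tertiary centre.
Tertiary is more stable than secondary, so the shift occurs.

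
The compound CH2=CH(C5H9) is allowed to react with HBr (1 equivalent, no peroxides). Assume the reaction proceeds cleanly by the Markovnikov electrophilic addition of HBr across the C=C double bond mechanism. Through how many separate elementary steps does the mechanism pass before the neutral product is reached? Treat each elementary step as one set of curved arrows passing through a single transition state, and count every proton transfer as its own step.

3

Step 1: Protonation of the alkene by HBr: the π bond acts as the nucleophile and picks up H⁺, giving the more stable (Markovnikov) secondary carbocation. The H–Br bond breaks heterolytically, releasing Br⁻.
Step 2: A 1,2-hydride shift from the adjacent cyclopentyl carbon moves the positive charge from the secondary centre to an adjacent carbon, generating a more stable tertiary carbocation.
Step 3: Nucleophilic attack by Br⁻ on the carbocation completes the addition, giving R–Br.
Total: 3 elementary steps.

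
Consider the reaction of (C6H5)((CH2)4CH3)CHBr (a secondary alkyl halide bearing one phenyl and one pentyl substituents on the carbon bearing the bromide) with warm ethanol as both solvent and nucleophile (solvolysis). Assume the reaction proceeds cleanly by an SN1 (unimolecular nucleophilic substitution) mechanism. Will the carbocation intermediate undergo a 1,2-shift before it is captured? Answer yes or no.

no

The first-formed carbocation is secondary.
No single 1,2-shift to an adjacent carbon would produce a more-substituted cation than the one already present, so no rearrangement occurs.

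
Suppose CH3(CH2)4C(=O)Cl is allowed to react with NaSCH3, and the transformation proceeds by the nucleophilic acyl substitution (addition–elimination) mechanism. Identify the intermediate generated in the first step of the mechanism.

tetrahedral intermediate

Step 1: A lone pair on the S of CH3S⁻ attacks the electrophilic acyl carbon; the π(C=O) electrons move onto oxygen, giving a tetrahedral intermediate.
After step 1 the species present is a tetrahedral intermediate.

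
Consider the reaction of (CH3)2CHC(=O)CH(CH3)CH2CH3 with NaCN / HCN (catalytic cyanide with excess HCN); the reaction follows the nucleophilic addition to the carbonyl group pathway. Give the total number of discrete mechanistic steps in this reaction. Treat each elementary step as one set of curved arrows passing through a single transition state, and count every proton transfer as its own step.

Step 1: A lone pair / filled orbital on CN⁻ attacks the electrophilic carbonyl carbon; the π(C=O) electrons shift onto oxygen, producing a tetrahedral alkoxide intermediate.
Step 2: Proton transfer from HCN to the alkoxide furnishes a cyanohydrin (and releases another CN⁻ to continue the reaction).
Total: 2 elementary steps.

2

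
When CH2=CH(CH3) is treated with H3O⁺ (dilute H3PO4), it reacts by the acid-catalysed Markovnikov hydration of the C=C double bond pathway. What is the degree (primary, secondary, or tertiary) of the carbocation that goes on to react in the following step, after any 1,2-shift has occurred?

Step 1: Protonation of the alkene by H3O⁺: the π bond acts as the nucleophile and picks up H⁺, giving the more stable (Markovnikov) secondary carbocation. H2O is released.
No single 1,2-shift to an adjacent carbon would give a more-substituted cation, so no rearrangement occurs.

secondary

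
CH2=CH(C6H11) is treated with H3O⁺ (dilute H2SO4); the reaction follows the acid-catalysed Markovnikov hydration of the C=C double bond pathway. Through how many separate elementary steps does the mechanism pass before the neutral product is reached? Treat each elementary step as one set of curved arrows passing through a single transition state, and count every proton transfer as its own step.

4

Step 1: Protonation of the alkene by H3O⁺: the π bond acts as the nucleophile and picks up H⁺, giving the more stable (Markovnikov) secondary carbocation. H2O is released.
Step 2: Carbocation rearrangement: a 1,2-hydride shift from the adjacent cyclohexyl carbon converts the initially-formed secondary cation into the more stable tertiary cation.
Step 3: A lone pair on the oxygen of H2O attacks the carbocation, forming a C–O bond and an oxonium ion (a protonated alcohol).
Step 4: Deprotonation of the oxonium ion by a water molecule delivers the neutral alcohol and regenerates the acid catalyst.
Total: 4 elementary steps.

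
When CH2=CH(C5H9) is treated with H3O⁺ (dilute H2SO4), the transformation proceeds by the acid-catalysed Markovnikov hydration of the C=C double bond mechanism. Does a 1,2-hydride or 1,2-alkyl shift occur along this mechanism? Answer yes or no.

yes

The first-formed carbocation is secondary.
The adjacent cyclopentyl carbon already bears 2 other carbon substituents and has a hydrogen to migrate; after a 1,2-hydride shift from that carbon the positive charge sits on a tertiary centre.
Tertiary is more stable than secondary, so the shift occurs.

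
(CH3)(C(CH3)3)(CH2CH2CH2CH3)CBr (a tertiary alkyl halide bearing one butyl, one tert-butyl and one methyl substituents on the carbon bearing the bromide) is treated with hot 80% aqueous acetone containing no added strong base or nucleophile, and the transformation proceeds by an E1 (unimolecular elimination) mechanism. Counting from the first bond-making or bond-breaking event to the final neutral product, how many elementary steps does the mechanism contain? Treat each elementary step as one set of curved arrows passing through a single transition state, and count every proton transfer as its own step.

2

Step 1: Ionisation: the C–Br σ-bond cleaves heterolytically; both bonding electrons depart with Br⁻, leaving a tertiary carbocation at the α-carbon.
(No 1,2-shift: no single shift to an adjacent carbon would give a more stable cation.)
Step 2: A weak base (a water molecule from the solvent) removes a proton from a carbon adjacent to the cationic centre; the electrons of that C–H bond become the new π(C=C) bond, giving the alkene.
Total: 2 elementary steps.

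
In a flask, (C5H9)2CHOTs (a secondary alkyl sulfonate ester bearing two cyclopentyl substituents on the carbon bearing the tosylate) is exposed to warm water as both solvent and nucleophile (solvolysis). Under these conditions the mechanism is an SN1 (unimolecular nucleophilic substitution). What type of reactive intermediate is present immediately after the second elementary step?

Step 1: Ionisation: the C–O σ-bond cleaves heterolytically; both bonding electrons depart with TsO⁻, leaving a secondary carbocation at the α-carbon.
Step 2: A hydride (H with its bonding pair) migrates from the adjacent cyclopentyl carbon to the cationic centre — a 1,2-hydride shift — upgrading the secondary cation to a tertiary one.
After step 2 the species present is a tertiary carbocation.

tertiary carbocation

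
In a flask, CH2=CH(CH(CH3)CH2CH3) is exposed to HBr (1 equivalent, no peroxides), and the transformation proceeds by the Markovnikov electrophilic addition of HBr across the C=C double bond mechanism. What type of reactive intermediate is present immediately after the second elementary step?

tertiary carbocation

Step 1: Electrophilic addition begins with the π(C=C) electrons forming a bond to the proton of HBr. Following Markovnikov's rule, the resulting cation is secondary. The H–Br bond breaks heterolytically, releasing Br⁻.
Step 2: A 1,2-hydride shift from the adjacent sec-butyl carbon moves the positive charge from the secondary centre to an adjacent carbon, generating a more stable tertiary carbocation.
After step 2 the species present is a tertiary carbocation.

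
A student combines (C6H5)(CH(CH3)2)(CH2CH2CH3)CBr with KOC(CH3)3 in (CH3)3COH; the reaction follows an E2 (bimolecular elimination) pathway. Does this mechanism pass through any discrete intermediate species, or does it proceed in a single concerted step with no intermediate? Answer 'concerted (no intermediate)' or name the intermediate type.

concerted (no intermediate)

The strong base (CH3)3CO⁻ removes a β-hydrogen; in the same concerted event the electrons of the breaking C–H bond form the new π(C=C) bond and the C–Br σ-bond breaks, expelling Br⁻. Anti-periplanar geometry; one transition state.
All bond changes occur in one transition state; no discrete intermediate is formed.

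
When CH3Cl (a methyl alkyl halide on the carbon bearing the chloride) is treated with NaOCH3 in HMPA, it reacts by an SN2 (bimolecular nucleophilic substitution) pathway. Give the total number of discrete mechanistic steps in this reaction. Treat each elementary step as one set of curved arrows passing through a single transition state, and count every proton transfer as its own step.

1

Step 1: The methoxide nucleophile donates a lone pair from O to the α-carbon in a backside attack; simultaneously the C–Cl σ-bond breaks and both of its electrons leave with Cl⁻. One concerted step with inversion of configuration.
Total: 1 elementary step.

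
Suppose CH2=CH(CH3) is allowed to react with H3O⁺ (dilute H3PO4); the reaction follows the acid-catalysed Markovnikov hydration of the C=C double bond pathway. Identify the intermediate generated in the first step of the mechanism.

Step 1: Electrophilic addition begins with the π(C=C) electrons forming a bond to the proton of H3O⁺. Following Markovnikov's rule, the resulting cation is secondary. H2O is released.
After step 1 the species present is a secondary carbocation.

secondary carbocation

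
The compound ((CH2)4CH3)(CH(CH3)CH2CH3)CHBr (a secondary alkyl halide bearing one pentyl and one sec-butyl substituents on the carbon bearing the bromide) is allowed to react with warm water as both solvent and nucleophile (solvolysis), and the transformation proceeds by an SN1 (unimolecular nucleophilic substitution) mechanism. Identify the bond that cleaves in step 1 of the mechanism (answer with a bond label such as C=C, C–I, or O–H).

Step 1: Ionisation: the C–Br σ-bond cleaves heterolytically; both bonding electrons depart with Br⁻, leaving a secondary carbocation at the α-carbon.
The bond broken in this step is the C–Br bond.

C–Br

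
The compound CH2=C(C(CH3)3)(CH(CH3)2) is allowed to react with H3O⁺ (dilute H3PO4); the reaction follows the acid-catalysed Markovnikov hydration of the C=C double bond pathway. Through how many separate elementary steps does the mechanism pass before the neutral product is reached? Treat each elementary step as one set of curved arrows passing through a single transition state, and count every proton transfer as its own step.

Step 1: Protonation of the alkene by H3O⁺: the π bond acts as the nucleophile and picks up H⁺, giving the more stable (Markovnikov) tertiary carbocation. H2O is released.
(No 1,2-shift: no single shift to an adjacent carbon would give a more stable cation.)
Step 2: Nucleophilic capture of the cation by H2O produces the protonated alcohol (an oxonium ion).
Step 3: Deprotonation of the oxonium ion by a water molecule delivers the neutral alcohol and regenerates the acid catalyst.
Total: 3 elementary steps.

3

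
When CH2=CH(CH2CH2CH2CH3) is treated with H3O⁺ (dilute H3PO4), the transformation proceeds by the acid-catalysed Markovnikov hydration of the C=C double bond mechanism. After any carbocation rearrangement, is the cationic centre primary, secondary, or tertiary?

Step 1: Electrophilic addition begins with the π(C=C) electrons forming a bond to the proton of H3O⁺. Following Markovnikov's rule, the resulting cation is secondary. H2O is released.
No single 1,2-shift to an adjacent carbon would give a more-substituted cation, so no rearrangement occurs.

secondary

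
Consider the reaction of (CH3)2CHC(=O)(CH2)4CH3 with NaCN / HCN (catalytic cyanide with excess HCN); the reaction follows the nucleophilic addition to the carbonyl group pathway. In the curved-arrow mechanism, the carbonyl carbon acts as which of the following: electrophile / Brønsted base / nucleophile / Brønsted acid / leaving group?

electrophile

Step 1: A lone pair / filled orbital on CN⁻ attacks the electrophilic carbonyl carbon; the π(C=O) electrons shift onto oxygen, producing a tetrahedral alkoxide intermediate.
The carbonyl carbon accepts an electron pair into an empty or π* orbital — it is the electrophile.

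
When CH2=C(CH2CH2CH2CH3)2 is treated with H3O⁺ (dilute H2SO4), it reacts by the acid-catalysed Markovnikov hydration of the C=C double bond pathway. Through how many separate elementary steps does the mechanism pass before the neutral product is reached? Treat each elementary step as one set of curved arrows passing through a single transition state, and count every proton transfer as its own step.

Step 1: Protonation of the alkene by H3O⁺: the π bond acts as the nucleophile and picks up H⁺, giving the more stable (Markovnikov) tertiary carbocation. H2O is released.
(No 1,2-shift: no single shift to an adjacent carbon would give a more stable cation.)
Step 2: Water acts as the nucleophile: an oxygen lone pair bonds to the cationic carbon, giving an oxonium-ion intermediate.
Step 3: Deprotonation of the oxonium ion by a water molecule delivers the neutral alcohol and regenerates the acid catalyst.
Total: 3 elementary steps.

3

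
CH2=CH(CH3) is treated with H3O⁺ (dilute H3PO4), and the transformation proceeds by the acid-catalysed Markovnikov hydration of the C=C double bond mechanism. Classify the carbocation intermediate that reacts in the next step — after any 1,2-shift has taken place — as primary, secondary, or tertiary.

secondary

Step 1: Electrophilic addition begins with the π(C=C) electrons forming a bond to the proton of H3O⁺. Following Markovnikov's rule, the resulting cation is secondary. H2O is released.
No single 1,2-shift to an adjacent carbon would give a more-substituted cation, so no rearrangement occurs.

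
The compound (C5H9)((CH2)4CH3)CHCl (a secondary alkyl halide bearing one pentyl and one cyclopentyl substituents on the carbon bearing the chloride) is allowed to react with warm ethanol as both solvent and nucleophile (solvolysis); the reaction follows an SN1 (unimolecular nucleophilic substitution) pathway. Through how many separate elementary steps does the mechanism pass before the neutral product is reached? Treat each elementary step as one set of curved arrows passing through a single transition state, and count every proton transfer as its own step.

Step 1: The C–Cl bond breaks with both electrons going to the chloride; Cl⁻ leaves and a secondary carbocation remains.
Step 2: A 1,2-hydride shift from the adjacent cyclopentyl carbon moves the positive charge from the secondary centre to an adjacent carbon, generating a more stable tertiary carbocation.
Step 3: CH3CH2OH donates an oxygen lone pair into the empty p orbital of the cation, giving a protonated ether (an oxonium ion).
Step 4: Proton transfer from the O–H of the oxonium ion to a solvent molecule delivers the neutral ether.
Total: 4 elementary steps.

4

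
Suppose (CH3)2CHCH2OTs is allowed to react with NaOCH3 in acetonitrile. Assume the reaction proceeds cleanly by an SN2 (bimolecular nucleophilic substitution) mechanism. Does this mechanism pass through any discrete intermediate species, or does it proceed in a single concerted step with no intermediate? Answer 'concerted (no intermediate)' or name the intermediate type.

Backside attack by CH3O⁻ on the carbon bearing the tosylate: the new C–O bond forms as the C–O bond breaks, with Walden inversion at carbon.
All bond changes occur in one transition state; no discrete intermediate is formed.

concerted (no intermediate)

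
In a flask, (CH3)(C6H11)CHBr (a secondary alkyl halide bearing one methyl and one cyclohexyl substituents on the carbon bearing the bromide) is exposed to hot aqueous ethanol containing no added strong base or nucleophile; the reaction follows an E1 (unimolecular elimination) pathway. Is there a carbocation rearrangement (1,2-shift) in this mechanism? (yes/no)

yes

The first-formed carbocation is secondary.
The adjacent cyclohexyl carbon already bears 2 other carbon substituents and has a hydrogen to migrate; after a 1,2-hydride shift from that carbon the positive charge sits on a tertiary centre.
Tertiary is more stable than secondary, so the shift occurs.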